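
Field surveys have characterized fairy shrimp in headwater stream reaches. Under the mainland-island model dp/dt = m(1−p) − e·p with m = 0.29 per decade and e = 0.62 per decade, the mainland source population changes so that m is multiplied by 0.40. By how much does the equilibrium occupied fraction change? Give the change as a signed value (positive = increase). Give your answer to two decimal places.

Before: p* = 0.29/(0.29+0.62) = 0.3187.
After: m = 0.116, e = 0.62; p* = 0.116/0.7360 = 0.1576.
Δp* = 0.1576 − 0.3187 = -0.1611.

-0.16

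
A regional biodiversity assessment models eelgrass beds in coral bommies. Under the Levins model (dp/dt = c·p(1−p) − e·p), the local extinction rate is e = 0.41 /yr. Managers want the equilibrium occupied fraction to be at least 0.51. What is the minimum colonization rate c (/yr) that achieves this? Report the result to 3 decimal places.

p* = 1 − e/c ≥ 0.51 requires e/c ≤ 0.4900, i.e. c ≥ e/0.4900.
c_min = 0.41/0.4900 = 0.8367.

0.837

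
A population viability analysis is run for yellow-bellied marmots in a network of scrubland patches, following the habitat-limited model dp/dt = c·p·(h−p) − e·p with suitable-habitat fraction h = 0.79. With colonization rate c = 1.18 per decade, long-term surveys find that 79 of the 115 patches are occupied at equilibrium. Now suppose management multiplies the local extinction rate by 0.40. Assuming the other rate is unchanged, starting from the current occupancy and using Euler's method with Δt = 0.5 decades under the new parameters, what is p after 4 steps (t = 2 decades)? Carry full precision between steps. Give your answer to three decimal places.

Observed p* = 79/115 = 0.68696.
Balance c(h−p*) = e gives e = 1.18×(0.79 − 0.68696) = 0.12159.
Starting from p₀ = 0.68696; update p ← p + (dp/dt)·Δt with the new parameters.
step 1: Δp = +0.02506, p = 0.71201
step 2: Δp = +0.01545, p = 0.72746
step 3: Δp = +0.00915, p = 0.73661
step 4: Δp = +0.00529, p = 0.74190

0.742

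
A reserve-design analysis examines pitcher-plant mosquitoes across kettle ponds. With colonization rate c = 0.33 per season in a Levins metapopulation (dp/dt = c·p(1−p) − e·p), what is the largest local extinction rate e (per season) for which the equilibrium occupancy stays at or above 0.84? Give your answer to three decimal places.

1 − e/c ≥ 0.84 ⇒ e ≤ c(1 − 0.84) = 0.33 × 0.1600.
e_max = 0.0528.

0.053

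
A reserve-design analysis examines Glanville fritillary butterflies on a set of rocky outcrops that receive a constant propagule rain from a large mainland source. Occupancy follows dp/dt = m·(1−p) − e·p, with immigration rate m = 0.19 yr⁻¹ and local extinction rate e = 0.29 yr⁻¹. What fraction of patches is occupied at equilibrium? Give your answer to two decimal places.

Setting dp/dt = 0: m − m·p* = e·p*, so m = (m+e)·p*.
p* = m/(m+e) = 0.19/(0.19+0.29) = 0.19/0.4800 = 0.3958.

0.40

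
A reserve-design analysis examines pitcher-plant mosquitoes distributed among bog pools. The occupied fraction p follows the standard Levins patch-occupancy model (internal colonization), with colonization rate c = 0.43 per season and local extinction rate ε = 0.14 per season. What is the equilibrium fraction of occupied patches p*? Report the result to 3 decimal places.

0.674

At equilibrium, colonization balances extinction: c·p*·(1−p*) = ε·p*.
So p* = 1 − ε/c = 1 − 0.14/0.43 = 1 − 0.3256 = 0.6744.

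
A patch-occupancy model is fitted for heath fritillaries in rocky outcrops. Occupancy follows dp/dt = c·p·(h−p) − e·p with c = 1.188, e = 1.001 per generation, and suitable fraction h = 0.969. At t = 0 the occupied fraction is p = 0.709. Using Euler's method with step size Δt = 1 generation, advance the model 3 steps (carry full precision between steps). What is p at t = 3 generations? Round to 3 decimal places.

Update rule: p ← p + [c·p·(h−p) − e·p]·Δt with Δt = 1.
t = 1: p = 0.70900 + (-0.49071) = 0.21829
t = 2: p = 0.21829 + (-0.02383) = 0.19446
t = 3: p = 0.19446 + (-0.01572) = 0.17874

0.179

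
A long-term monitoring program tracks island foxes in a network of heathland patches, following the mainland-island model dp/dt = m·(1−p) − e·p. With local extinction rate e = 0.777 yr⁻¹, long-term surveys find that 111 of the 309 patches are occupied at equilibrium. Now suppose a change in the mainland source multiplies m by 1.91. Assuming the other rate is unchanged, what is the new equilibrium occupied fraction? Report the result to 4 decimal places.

0.5171

Observed p* = 111/309 = 0.35922.
Balance m(1−p*) = e·p* gives m = e·p*/(1−p*) = 0.777×0.35922/0.64078 = 0.43558.
New p* = m/(m+e) = 0.83196/(0.83196+0.77700) = 0.51708.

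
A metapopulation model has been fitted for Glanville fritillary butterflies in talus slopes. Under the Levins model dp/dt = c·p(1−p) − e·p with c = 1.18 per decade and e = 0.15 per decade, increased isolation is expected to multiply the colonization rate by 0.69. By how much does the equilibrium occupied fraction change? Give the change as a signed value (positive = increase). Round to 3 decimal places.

Before: p* = 1 − 0.15/1.18 = 0.8729.
After the change, c = 0.8142, e = 0.15, so p* = 1 − 0.15/0.8142 = 0.8158.
Δp* = 0.8158 − 0.8729 = -0.0571.

-0.057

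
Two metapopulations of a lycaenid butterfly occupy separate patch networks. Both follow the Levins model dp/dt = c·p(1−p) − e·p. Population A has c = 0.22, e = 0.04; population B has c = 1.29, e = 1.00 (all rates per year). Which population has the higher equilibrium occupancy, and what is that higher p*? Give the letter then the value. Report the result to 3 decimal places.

A: p*_A = 1 − 0.04/0.22 = 0.8182.
B: p*_B = 1 − 1.00/1.29 = 0.2248.
A is higher at 0.8182.

A, 0.818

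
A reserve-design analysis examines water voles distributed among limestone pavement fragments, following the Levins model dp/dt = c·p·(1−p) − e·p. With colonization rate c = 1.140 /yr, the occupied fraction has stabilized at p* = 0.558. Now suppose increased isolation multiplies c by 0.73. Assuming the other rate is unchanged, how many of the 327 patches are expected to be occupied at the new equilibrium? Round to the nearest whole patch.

129

Balance c(1−p*) = e gives e = 1.140×(1 − 0.55800) = 0.50388.
New p* = 1 − e/c = 1 − 0.50388/0.83220 = 0.39452.
Expected occupied = 327 × 0.39452 = 129.01 ≈ 129.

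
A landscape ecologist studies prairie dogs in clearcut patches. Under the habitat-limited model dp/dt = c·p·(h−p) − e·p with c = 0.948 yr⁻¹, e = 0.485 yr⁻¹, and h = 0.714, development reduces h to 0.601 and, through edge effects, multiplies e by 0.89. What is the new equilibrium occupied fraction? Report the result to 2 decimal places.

Before: p* = h − e/c = 0.714 − 0.485/0.948 = 0.714 − 0.5116 = 0.2024.
After: c = 0.948, e = 0.43165, h = 0.601; p* = 0.601 − 0.43165/0.948 = 0.1457.

0.15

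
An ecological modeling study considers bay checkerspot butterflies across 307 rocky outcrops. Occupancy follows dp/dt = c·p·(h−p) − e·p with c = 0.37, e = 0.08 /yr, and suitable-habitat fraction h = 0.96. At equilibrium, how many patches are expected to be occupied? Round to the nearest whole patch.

p* = h − e/c = 0.96 − 0.2162 = 0.7438.
Expected occupied patches = N × p* = 307 × 0.7438 = 228.34 ≈ 228.

228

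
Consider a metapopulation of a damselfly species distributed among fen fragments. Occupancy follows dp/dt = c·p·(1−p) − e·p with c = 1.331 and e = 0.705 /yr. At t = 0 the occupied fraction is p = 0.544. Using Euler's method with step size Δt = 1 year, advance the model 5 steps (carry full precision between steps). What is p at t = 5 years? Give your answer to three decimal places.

0.471

Update rule: p ← p + [c·p·(1−p) − e·p]·Δt with Δt = 1.
  1  |  dp/dt·Δt = -0.053347  |  p_1 = 0.490653
  2  |  dp/dt·Δt = -0.013277  |  p_2 = 0.477376
  3  |  dp/dt·Δt = -0.004482  |  p_3 = 0.472895
  4  |  dp/dt·Δt = -0.001619  |  p_4 = 0.471276
  5  |  dp/dt·Δt = -0.000598  |  p_5 = 0.470678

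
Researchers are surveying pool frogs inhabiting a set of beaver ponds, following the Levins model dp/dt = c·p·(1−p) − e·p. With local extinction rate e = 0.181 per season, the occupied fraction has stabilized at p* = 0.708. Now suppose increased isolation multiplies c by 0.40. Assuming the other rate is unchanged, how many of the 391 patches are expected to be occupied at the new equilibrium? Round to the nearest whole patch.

Balance c(1−p*) = e gives c = e/(1 − 0.70800) = 0.181/0.29200 = 0.61986.
New p* = 1 − e/c = 1 − 0.18100/0.24794 = 0.26998.
Expected occupied = 391 × 0.26998 = 105.56 ≈ 106.

106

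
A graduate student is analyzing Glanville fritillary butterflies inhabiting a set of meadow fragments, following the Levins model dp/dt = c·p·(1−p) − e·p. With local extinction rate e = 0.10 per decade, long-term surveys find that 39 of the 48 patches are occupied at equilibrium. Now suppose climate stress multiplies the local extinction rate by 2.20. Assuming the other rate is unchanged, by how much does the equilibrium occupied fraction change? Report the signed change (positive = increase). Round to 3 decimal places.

Observed p* = 39/48 = 0.81250.
Balance c(1−p*) = e gives c = e/(1 − 0.81250) = 0.10/0.18750 = 0.53333.
New p* = 1 − e/c = 1 − 0.22000/0.53333 = 0.58750.
Δp* = 0.58750 − 0.81250 = -0.22500.

-0.225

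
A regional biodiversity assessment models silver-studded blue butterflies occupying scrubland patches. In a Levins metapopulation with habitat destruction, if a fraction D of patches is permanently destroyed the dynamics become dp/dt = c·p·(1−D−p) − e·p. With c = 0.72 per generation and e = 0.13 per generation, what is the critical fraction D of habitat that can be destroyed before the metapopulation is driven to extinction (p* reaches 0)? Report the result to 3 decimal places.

0.819

The nontrivial equilibrium is p* = (1−D) − e/c; extinction occurs when this hits zero.
So D_crit = 1 − e/c = 1 − 0.13/0.72 = 1 − 0.1806 = 0.8194.
This equals the undisturbed p*, a classic result of Lande's extension.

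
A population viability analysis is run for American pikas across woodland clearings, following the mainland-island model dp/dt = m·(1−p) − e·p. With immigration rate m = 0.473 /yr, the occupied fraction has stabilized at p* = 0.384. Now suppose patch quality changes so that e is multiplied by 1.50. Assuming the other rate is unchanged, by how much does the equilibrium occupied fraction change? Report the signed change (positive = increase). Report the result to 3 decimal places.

-0.090

Balance m(1−p*) = e·p* gives e = m(1−p*)/p* = 0.473×0.61600/0.38400 = 0.75877.
New p* = m/(m+e) = 0.47300/(0.47300+1.13815) = 0.29358.
Δp* = 0.29358 − 0.38400 = -0.09042.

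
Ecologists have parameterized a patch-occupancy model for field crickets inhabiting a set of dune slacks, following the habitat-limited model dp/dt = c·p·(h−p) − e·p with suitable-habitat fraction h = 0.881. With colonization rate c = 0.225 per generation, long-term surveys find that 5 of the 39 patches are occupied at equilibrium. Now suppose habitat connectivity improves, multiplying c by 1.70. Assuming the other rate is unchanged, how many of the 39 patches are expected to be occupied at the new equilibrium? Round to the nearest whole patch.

17

Observed p* = 5/39 = 0.12821.
Balance c(h−p*) = e gives e = 0.225×(0.881 − 0.12821) = 0.16938.
New p* = 0.881 − e/c = 0.881 − 0.16938/0.38250 = 0.43818.
Expected occupied = 39 × 0.43818 = 17.09 ≈ 17.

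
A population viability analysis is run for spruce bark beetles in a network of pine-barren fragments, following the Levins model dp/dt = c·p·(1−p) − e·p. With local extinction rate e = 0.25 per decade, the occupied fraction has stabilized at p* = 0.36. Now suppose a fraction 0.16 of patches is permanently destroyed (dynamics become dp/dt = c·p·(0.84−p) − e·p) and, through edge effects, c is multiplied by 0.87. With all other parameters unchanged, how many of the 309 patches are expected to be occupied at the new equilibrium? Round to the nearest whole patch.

32

Balance c(1−p*) = e gives c = e/(1 − 0.36000) = 0.25/0.64000 = 0.39062.
New p* = 0.84 − e/c = 0.84 − 0.25000/0.33984 = 0.10436.
Expected occupied = 309 × 0.10436 = 32.25 ≈ 32.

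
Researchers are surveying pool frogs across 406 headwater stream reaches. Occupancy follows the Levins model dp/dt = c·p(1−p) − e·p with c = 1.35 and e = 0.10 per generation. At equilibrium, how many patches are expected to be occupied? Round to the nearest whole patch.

p* = 1 − e/c = 1 − 0.10/1.35 = 0.9259.
Expected occupied patches = N × p* = 406 × 0.9259 = 375.93 ≈ 376.

376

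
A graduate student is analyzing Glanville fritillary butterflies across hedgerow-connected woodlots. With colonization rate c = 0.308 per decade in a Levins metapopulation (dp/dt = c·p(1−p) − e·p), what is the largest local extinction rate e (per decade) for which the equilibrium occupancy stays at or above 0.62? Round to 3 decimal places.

0.117

1 − e/c ≥ 0.62 ⇒ e ≤ c(1 − 0.62) = 0.308 × 0.3800.
e_max = 0.1170.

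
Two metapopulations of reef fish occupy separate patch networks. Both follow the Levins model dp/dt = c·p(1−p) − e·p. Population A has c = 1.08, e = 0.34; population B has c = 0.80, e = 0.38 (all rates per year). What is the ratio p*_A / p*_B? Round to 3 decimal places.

1.305

A: p*_A = 1 − 0.34/1.08 = 0.6852.
B: p*_B = 1 − 0.38/0.80 = 0.5250.
p*_A / p*_B = 0.6852/0.5250 = 1.3051.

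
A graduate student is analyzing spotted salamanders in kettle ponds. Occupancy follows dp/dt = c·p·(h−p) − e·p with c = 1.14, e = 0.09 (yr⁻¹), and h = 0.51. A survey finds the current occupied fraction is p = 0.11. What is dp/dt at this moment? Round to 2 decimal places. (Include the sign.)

0.04

Colonization term: c·p·(h−p) = 1.14×0.11×0.4000 = 0.05016.
Extinction term: e·p = 0.00990.
dp/dt = 0.05016 − 0.00990 = 0.04026.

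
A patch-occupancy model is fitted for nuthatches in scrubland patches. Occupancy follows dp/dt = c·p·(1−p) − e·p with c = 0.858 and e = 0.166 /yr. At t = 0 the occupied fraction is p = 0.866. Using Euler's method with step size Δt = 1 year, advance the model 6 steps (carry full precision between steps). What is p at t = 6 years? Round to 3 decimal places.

Update rule: p ← p + [c·p·(1−p) − e·p]·Δt with Δt = 1.
  1  |  dp/dt·Δt = -0.044190  |  p_1 = 0.821810
  2  |  dp/dt·Δt = -0.010776  |  p_2 = 0.811034
  3  |  dp/dt·Δt = -0.003136  |  p_3 = 0.807897
  4  |  dp/dt·Δt = -0.000950  |  p_4 = 0.806947
  5  |  dp/dt·Δt = -0.000291  |  p_5 = 0.806656
  6  |  dp/dt·Δt = -0.000090  |  p_6 = 0.806567

0.807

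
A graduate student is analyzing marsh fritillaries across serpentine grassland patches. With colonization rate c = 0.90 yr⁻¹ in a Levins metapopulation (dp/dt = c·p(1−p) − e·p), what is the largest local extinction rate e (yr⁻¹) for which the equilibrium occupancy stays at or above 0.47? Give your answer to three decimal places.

0.477

1 − e/c ≥ 0.47 ⇒ e ≤ c(1 − 0.47) = 0.90 × 0.5300.
e_max = 0.4770.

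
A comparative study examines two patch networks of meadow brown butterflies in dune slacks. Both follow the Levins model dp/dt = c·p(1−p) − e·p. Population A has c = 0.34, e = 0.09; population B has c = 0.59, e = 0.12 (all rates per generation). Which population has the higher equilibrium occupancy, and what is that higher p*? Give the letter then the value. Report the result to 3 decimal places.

B, 0.797

A: p*_A = 1 − 0.09/0.34 = 0.7353.
B: p*_B = 1 − 0.12/0.59 = 0.7966.
B is higher at 0.7966.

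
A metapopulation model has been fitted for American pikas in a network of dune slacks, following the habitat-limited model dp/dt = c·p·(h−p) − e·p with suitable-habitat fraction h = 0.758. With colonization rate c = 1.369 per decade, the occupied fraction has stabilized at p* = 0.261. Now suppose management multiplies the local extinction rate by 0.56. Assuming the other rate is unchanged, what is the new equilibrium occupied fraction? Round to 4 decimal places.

Balance c(h−p*) = e gives e = 1.369×(0.758 − 0.26100) = 0.68039.
New p* = 0.758 − e/c = 0.758 − 0.38102/1.36900 = 0.47968.

0.4797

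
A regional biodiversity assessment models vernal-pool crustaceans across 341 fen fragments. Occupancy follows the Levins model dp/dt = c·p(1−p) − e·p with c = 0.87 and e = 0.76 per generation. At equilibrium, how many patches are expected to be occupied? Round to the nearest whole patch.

43

p* = 1 − e/c = 1 − 0.76/0.87 = 0.1264.
Expected occupied patches = N × p* = 341 × 0.1264 = 43.11 ≈ 43.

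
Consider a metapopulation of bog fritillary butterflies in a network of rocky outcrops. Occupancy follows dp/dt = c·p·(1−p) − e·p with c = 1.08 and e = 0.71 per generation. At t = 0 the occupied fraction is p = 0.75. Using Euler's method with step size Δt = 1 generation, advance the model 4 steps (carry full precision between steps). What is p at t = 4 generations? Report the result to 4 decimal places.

0.3575

Update rule: p ← p + [c·p·(1−p) − e·p]·Δt with Δt = 1.
p: 0.75000 → 0.42000  (Δp = -0.33000)
p: 0.42000 → 0.38489  (Δp = -0.03511)
p: 0.38489 → 0.36731  (Δp = -0.01758)
p: 0.36731 → 0.35750  (Δp = -0.00980)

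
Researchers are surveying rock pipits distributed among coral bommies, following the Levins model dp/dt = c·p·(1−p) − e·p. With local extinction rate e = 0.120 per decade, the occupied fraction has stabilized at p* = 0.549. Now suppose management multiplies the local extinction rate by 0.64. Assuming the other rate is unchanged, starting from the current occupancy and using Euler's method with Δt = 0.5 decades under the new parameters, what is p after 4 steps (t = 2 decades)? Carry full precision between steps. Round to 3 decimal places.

Balance c(1−p*) = e gives c = e/(1 − 0.54900) = 0.120/0.45100 = 0.26608.
Starting from p₀ = 0.54900; update p ← p + (dp/dt)·Δt with the new parameters.
t = 0.5: p = 0.54900 + (+0.01186) = 0.56086
t = 1: p = 0.56086 + (+0.01123) = 0.57209
t = 1.5: p = 0.57209 + (+0.01060) = 0.58269
t = 2: p = 0.58269 + (+0.00997) = 0.59266

0.593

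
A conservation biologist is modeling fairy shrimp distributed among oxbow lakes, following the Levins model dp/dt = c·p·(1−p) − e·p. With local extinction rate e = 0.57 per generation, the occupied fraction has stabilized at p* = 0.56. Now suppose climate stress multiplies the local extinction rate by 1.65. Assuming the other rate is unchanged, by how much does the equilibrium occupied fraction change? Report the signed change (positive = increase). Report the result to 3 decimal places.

-0.286

Balance c(1−p*) = e gives c = e/(1 − 0.56000) = 0.57/0.44000 = 1.29545.
New p* = 1 − e/c = 1 − 0.94050/1.29545 = 0.27400.
Δp* = 0.27400 − 0.56000 = -0.28600.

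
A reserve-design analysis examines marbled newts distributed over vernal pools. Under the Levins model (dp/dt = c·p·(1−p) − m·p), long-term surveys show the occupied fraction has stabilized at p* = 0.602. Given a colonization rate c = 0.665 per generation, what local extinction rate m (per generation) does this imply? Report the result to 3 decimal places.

0.265

At equilibrium c(1−p*) = m.
m = 0.665 × (1 − 0.602) = 0.665 × 0.3980 = 0.2647.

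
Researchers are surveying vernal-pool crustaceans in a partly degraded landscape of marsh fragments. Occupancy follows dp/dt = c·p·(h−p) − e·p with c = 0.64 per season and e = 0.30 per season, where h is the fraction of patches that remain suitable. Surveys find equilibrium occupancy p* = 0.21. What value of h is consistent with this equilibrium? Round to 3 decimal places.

At equilibrium c(h−p*) = e, so h = p* + e/c.
h = 0.21 + 0.30/0.64 = 0.21 + 0.4688 = 0.6787.

0.679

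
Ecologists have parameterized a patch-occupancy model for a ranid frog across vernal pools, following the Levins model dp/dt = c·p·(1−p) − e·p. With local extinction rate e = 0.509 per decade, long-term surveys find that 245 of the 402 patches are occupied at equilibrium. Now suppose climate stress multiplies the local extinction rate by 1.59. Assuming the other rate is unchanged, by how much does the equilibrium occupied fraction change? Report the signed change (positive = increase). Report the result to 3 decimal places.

-0.230

Observed p* = 245/402 = 0.60945.
Balance c(1−p*) = e gives c = e/(1 − 0.60945) = 0.509/0.39055 = 1.30329.
New p* = 1 − e/c = 1 − 0.80931/1.30329 = 0.37903.
Δp* = 0.37903 − 0.60945 = -0.23042.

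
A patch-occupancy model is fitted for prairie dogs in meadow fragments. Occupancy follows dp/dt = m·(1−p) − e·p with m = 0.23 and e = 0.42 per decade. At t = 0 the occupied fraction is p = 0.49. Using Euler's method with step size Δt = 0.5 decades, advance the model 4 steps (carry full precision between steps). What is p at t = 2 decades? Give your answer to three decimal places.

Update rule: p ← p + [m·(1−p) − e·p]·Δt with Δt = 0.5.
step 1: Δp = -0.04425, p = 0.44575
step 2: Δp = -0.02987, p = 0.41588
step 3: Δp = -0.02016, p = 0.39572
step 4: Δp = -0.01361, p = 0.38211

0.382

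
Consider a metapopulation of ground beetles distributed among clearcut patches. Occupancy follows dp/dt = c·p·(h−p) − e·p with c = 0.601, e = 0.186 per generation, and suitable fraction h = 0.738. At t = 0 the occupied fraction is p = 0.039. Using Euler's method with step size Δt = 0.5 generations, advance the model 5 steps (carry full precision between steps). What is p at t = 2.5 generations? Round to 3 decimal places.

0.067

Update rule: p ← p + [c·p·(h−p) − e·p]·Δt with Δt = 0.5.
  1  |  dp/dt·Δt = +0.004565  |  p_1 = 0.043565
  2  |  dp/dt·Δt = +0.005039  |  p_2 = 0.048604
  3  |  dp/dt·Δt = +0.005549  |  p_3 = 0.054153
  4  |  dp/dt·Δt = +0.006092  |  p_4 = 0.060245
  5  |  dp/dt·Δt = +0.006667  |  p_5 = 0.066912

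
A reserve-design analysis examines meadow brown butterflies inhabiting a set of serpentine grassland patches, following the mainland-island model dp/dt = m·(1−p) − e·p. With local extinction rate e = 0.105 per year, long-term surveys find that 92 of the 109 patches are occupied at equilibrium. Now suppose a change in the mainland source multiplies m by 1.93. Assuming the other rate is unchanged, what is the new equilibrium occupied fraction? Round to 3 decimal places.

Observed p* = 92/109 = 0.84404.
Balance m(1−p*) = e·p* gives m = e·p*/(1−p*) = 0.105×0.84404/0.15596 = 0.56825.
New p* = m/(m+e) = 1.09672/(1.09672+0.10500) = 0.91263.

0.913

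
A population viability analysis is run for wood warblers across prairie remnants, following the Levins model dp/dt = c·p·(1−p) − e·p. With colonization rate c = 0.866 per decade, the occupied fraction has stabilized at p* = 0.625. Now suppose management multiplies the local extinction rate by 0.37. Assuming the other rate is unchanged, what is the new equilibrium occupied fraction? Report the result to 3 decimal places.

Balance c(1−p*) = e gives e = 0.866×(1 − 0.62500) = 0.32475.
New p* = 1 − e/c = 1 − 0.12016/0.86600 = 0.86125.

0.861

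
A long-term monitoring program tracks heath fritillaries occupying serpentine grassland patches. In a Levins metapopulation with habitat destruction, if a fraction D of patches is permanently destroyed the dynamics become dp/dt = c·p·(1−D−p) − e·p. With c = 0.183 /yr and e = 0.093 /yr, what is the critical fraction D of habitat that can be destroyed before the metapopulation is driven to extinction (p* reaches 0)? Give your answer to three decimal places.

The nontrivial equilibrium is p* = (1−D) − e/c; extinction occurs when this hits zero.
So D_crit = 1 − e/c = 1 − 0.093/0.183 = 1 − 0.5082 = 0.4918.
Note this equals the original equilibrium occupancy — the Levins extinction-debt result.

0.492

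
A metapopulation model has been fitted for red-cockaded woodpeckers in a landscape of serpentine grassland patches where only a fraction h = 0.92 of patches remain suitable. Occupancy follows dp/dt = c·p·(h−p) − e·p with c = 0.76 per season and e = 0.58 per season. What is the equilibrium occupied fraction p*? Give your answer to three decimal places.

Setting dp/dt = 0 and dividing by p* gives c·(h−p*) = e.
So p* = h − e/c = 0.92 − 0.58/0.76 = 0.92 − 0.7632 = 0.1568.

0.157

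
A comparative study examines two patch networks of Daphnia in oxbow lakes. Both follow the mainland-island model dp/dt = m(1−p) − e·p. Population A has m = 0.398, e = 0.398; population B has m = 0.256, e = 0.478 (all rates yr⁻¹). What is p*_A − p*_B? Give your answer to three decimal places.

A: p*_A = m/(m+e) = 0.398/0.7960 = 0.5000.
B: p*_B = 0.256/0.7340 = 0.3488.
p*_A − p*_B = 0.5000 − 0.3488 = 0.1512.

0.151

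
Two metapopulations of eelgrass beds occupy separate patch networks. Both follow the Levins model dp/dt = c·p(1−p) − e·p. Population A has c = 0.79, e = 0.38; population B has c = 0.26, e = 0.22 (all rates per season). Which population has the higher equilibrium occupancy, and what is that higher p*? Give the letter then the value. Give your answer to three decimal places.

A: p*_A = 1 − 0.38/0.79 = 0.5190.
B: p*_B = 1 − 0.22/0.26 = 0.1538.
A is higher at 0.5190.

A, 0.519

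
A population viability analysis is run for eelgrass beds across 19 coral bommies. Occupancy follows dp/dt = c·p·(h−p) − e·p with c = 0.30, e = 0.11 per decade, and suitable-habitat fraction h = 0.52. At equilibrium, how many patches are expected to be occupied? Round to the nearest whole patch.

3

p* = h − e/c = 0.52 − 0.3667 = 0.1533.
Expected occupied patches = N × p* = 19 × 0.1533 = 2.91 ≈ 3.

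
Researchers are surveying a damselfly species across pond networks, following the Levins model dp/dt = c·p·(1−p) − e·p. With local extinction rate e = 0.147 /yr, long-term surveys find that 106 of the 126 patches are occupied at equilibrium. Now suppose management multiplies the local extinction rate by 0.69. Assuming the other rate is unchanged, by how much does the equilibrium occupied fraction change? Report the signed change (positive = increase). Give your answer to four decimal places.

Observed p* = 106/126 = 0.84127.
Balance c(1−p*) = e gives c = e/(1 − 0.84127) = 0.147/0.15873 = 0.92610.
New p* = 1 − e/c = 1 − 0.10143/0.92610 = 0.89048.
Δp* = 0.89048 − 0.84127 = +0.04921.

0.0492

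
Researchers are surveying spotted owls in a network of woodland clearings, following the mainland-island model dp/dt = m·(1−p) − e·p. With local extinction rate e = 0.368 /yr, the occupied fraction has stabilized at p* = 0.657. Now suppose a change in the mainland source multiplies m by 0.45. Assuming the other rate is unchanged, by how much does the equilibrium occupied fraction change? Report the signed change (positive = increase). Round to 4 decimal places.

Balance m(1−p*) = e·p* gives m = e·p*/(1−p*) = 0.368×0.65700/0.34300 = 0.70489.
New p* = m/(m+e) = 0.31720/(0.31720+0.36800) = 0.46293.
Δp* = 0.46293 − 0.65700 = -0.19407.

-0.1941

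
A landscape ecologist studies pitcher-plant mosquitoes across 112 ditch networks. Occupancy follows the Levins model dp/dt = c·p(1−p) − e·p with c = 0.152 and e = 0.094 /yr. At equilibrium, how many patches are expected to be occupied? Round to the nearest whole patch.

43

p* = 1 − e/c = 1 − 0.094/0.152 = 0.3816.
Expected occupied patches = N × p* = 112 × 0.3816 = 42.74 ≈ 43.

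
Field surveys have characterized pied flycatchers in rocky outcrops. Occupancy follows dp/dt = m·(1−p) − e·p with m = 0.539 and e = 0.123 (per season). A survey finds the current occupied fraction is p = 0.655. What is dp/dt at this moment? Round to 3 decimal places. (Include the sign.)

0.105

Colonization term: m·(1−p) = 0.539×0.3450 = 0.18596.
Extinction term: e·p = 0.08056.
dp/dt = 0.18596 − 0.08056 = 0.10539.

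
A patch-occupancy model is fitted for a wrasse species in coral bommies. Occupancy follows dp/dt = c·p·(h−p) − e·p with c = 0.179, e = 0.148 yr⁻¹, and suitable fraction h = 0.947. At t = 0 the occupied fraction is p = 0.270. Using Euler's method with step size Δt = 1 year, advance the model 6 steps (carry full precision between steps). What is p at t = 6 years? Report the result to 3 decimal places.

Update rule: p ← p + [c·p·(h−p) − e·p]·Δt with Δt = 1.
t = 1: p = 0.27000 + (-0.00724) = 0.26276
t = 2: p = 0.26276 + (-0.00671) = 0.25605
t = 3: p = 0.25605 + (-0.00623) = 0.24983
t = 4: p = 0.24983 + (-0.00580) = 0.24403
t = 5: p = 0.24403 + (-0.00541) = 0.23862
t = 6: p = 0.23862 + (-0.00506) = 0.23356

0.234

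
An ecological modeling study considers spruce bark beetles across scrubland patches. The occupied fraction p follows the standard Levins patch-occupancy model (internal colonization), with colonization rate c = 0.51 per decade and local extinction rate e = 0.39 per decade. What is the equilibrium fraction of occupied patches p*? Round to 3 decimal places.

0.235

Setting dp/dt = 0 and dividing through by p* gives c·(1−p*) = e.
So p* = 1 − e/c = 1 − 0.39/0.51 = 1 − 0.7647 = 0.2353.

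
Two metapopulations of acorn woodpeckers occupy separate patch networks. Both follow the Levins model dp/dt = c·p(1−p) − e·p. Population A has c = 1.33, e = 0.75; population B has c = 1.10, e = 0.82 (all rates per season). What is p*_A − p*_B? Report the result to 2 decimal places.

A: p*_A = 1 − 0.75/1.33 = 0.4361.
B: p*_B = 1 − 0.82/1.10 = 0.2545.
p*_A − p*_B = 0.4361 − 0.2545 = 0.1815.

0.18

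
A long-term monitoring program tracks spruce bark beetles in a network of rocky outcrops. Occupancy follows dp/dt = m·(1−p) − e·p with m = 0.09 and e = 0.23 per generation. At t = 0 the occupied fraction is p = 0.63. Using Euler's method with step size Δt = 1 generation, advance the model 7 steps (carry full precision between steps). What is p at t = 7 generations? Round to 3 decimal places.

0.305

Update rule: p ← p + [m·(1−p) − e·p]·Δt with Δt = 1.
p: 0.63000 → 0.51840  (Δp = -0.11160)
p: 0.51840 → 0.44251  (Δp = -0.07589)
p: 0.44251 → 0.39091  (Δp = -0.05160)
p: 0.39091 → 0.35582  (Δp = -0.03509)
p: 0.35582 → 0.33196  (Δp = -0.02386)
p: 0.33196 → 0.31573  (Δp = -0.01623)
p: 0.31573 → 0.30470  (Δp = -0.01103)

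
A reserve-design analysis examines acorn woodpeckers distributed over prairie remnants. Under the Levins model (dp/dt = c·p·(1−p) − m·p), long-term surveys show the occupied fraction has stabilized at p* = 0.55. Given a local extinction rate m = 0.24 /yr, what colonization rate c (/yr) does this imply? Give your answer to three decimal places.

At equilibrium c(1−p*) = m, so c = m/(1−p*).
c = 0.24/(1 − 0.55) = 0.24/0.4500 = 0.5333.

0.533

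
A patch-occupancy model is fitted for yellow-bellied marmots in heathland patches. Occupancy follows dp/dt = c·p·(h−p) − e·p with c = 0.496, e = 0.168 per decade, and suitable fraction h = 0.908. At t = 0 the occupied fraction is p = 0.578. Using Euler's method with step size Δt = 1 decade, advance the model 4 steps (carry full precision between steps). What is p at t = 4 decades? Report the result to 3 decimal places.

0.572

Update rule: p ← p + [c·p·(h−p) − e·p]·Δt with Δt = 1.
p: 0.57800 → 0.57550  (Δp = -0.00250)
p: 0.57550 → 0.57373  (Δp = -0.00177)
p: 0.57373 → 0.57247  (Δp = -0.00126)
p: 0.57247 → 0.57156  (Δp = -0.00090)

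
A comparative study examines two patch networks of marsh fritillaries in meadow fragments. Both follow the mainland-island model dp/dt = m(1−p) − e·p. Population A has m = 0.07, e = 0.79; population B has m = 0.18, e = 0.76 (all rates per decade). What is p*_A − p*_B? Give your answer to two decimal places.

-0.11

A: p*_A = m/(m+e) = 0.07/0.8600 = 0.0814.
B: p*_B = 0.18/0.9400 = 0.1915.
p*_A − p*_B = 0.0814 − 0.1915 = -0.1101.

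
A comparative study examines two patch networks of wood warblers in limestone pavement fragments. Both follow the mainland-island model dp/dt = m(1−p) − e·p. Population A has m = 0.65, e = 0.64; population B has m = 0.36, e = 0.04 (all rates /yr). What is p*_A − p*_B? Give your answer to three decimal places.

A: p*_A = m/(m+e) = 0.65/1.2900 = 0.5039.
B: p*_B = 0.36/0.4000 = 0.9000.
p*_A − p*_B = 0.5039 − 0.9000 = -0.3961.

-0.396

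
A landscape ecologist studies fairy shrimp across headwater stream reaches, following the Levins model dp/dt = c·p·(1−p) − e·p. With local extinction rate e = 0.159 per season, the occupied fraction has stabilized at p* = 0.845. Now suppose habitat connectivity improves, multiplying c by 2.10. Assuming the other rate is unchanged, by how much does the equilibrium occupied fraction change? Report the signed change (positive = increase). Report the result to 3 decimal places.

Balance c(1−p*) = e gives c = e/(1 − 0.84500) = 0.159/0.15500 = 1.02581.
New p* = 1 − e/c = 1 − 0.15900/2.15420 = 0.92619.
Δp* = 0.92619 − 0.84500 = +0.08119.

0.081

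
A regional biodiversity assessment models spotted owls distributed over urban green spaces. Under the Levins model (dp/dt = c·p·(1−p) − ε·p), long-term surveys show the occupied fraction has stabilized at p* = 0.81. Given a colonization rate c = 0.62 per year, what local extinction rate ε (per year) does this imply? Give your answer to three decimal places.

At equilibrium c(1−p*) = ε.
ε = 0.62 × (1 − 0.81) = 0.62 × 0.1900 = 0.1178.

0.118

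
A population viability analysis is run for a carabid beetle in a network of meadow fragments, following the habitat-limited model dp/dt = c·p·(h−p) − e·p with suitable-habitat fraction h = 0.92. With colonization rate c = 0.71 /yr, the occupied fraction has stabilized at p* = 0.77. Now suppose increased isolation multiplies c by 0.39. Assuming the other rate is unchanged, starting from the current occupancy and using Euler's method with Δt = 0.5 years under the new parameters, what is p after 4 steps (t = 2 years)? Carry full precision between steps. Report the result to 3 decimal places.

0.688

Balance c(h−p*) = e gives e = 0.71×(0.92 − 0.77000) = 0.10650.
Starting from p₀ = 0.77000; update p ← p + (dp/dt)·Δt with the new parameters.
  1  |  dp/dt·Δt = -0.025012  |  p_1 = 0.744988
  2  |  dp/dt·Δt = -0.021619  |  p_2 = 0.723369
  3  |  dp/dt·Δt = -0.018827  |  p_3 = 0.704542
  4  |  dp/dt·Δt = -0.016500  |  p_4 = 0.688042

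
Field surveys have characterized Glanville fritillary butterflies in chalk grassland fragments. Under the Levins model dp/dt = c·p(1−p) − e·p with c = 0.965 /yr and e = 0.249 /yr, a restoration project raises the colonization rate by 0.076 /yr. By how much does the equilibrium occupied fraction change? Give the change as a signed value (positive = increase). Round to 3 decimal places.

Before: p* = 1 − 0.249/0.965 = 0.7420.
After the change, c = 1.041, e = 0.249, so p* = 1 − 0.249/1.041 = 0.7608.
Δp* = 0.7608 − 0.7420 = +0.0188.

0.019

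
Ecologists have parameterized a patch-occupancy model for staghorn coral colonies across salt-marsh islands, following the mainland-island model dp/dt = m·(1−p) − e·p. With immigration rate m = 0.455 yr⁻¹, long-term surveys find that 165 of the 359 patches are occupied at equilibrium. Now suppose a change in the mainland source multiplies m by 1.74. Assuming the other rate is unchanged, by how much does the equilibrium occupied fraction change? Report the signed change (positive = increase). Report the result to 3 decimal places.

0.137

Observed p* = 165/359 = 0.45961.
Balance m(1−p*) = e·p* gives e = m(1−p*)/p* = 0.455×0.54039/0.45961 = 0.53497.
New p* = m/(m+e) = 0.79170/(0.79170+0.53497) = 0.59676.
Δp* = 0.59676 − 0.45961 = +0.13715.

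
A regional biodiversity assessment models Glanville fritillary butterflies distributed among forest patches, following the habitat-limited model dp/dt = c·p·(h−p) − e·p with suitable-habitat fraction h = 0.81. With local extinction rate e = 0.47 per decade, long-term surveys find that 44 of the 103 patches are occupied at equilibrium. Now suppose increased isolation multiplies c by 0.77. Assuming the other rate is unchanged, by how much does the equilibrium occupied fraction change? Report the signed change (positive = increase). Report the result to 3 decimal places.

-0.114

Observed p* = 44/103 = 0.42718.
Balance c(h−p*) = e gives c = e/(0.81 − 0.42718) = 0.47/0.38282 = 1.22773.
New p* = 0.81 − e/c = 0.81 − 0.47000/0.94535 = 0.31283.
Δp* = 0.31283 − 0.42718 = -0.11435.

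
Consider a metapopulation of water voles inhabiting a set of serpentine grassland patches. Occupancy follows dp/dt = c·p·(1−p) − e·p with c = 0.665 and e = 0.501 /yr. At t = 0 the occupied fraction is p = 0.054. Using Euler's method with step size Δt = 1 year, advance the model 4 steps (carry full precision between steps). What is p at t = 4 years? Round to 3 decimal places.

0.085

Update rule: p ← p + [c·p·(1−p) − e·p]·Δt with Δt = 1.
step 1: Δp = +0.00692, p = 0.06092
step 2: Δp = +0.00752, p = 0.06844
step 3: Δp = +0.00811, p = 0.07655
step 4: Δp = +0.00866, p = 0.08521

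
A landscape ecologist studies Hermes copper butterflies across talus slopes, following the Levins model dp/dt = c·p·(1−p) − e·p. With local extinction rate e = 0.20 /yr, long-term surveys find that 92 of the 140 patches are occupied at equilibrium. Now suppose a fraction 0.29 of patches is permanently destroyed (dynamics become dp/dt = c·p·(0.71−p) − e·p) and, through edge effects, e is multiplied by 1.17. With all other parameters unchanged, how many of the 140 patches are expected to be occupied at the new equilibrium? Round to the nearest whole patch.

43

Observed p* = 92/140 = 0.65714.
Balance c(1−p*) = e gives c = e/(1 − 0.65714) = 0.20/0.34286 = 0.58333.
New p* = 0.71 − e/c = 0.71 − 0.23400/0.58333 = 0.30885.
Expected occupied = 140 × 0.30885 = 43.24 ≈ 43.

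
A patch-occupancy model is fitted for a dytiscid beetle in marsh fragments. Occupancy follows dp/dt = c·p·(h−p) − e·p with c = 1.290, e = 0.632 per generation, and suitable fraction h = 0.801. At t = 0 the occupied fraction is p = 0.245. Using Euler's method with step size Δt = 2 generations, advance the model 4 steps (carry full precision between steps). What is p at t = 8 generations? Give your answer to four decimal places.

Update rule: p ← p + [c·p·(h−p) − e·p]·Δt with Δt = 2.
step 1: Δp = +0.04177, p = 0.28677
step 2: Δp = +0.01799, p = 0.30475
step 3: Δp = +0.00497, p = 0.30973
step 4: Δp = +0.00108, p = 0.31081

0.3108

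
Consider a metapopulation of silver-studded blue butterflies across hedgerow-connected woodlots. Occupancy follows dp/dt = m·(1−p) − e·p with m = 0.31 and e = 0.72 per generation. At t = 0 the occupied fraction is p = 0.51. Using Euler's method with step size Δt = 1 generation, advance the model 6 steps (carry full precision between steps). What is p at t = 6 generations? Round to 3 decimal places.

0.301

Update rule: p ← p + [m·(1−p) − e·p]·Δt with Δt = 1.
  1  |  dp/dt·Δt = -0.215300  |  p_1 = 0.294700
  2  |  dp/dt·Δt = +0.006459  |  p_2 = 0.301159
  3  |  dp/dt·Δt = -0.000194  |  p_3 = 0.300965
  4  |  dp/dt·Δt = +0.000006  |  p_4 = 0.300971
  5  |  dp/dt·Δt = -0.000000  |  p_5 = 0.300971
  6  |  dp/dt·Δt = +0.000000  |  p_6 = 0.300971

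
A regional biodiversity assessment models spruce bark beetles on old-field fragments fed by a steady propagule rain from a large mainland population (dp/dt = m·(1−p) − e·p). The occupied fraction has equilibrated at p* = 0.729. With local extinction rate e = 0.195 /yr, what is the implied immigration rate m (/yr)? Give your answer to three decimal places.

At equilibrium m(1−p*) = e·p*, so m = e·p*/(1−p*).
m = 0.195 × 0.729 / 0.2710 = 0.1422/0.2710 = 0.5246.

0.525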